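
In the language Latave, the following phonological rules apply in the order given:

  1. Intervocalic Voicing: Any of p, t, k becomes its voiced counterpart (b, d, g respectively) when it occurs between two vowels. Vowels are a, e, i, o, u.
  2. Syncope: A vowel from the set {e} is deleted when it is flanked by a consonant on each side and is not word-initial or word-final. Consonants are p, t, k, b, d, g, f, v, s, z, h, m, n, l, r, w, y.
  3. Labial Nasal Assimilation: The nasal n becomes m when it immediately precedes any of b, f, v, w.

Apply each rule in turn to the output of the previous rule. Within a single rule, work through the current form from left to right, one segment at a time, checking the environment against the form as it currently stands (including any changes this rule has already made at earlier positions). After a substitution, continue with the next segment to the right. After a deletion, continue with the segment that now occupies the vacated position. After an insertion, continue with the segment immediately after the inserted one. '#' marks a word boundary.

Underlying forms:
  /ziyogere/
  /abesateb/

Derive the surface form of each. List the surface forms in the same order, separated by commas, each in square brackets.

[ziyogre], [absadb]

/ziyogere/:
  1 Intervocalic Voicing: no change — [ziyogere]
  2 Syncope: [ziyogere] → [ziyogre]
  3 Labial Nasal Assimilation: no change — [ziyogre]
/abesateb/:
  1 Intervocalic Voicing: [abesateb] → [abesadeb]
  2 Syncope: [abesadeb] → [absadb]
  3 Labial Nasal Assimilation: no change — [absadb]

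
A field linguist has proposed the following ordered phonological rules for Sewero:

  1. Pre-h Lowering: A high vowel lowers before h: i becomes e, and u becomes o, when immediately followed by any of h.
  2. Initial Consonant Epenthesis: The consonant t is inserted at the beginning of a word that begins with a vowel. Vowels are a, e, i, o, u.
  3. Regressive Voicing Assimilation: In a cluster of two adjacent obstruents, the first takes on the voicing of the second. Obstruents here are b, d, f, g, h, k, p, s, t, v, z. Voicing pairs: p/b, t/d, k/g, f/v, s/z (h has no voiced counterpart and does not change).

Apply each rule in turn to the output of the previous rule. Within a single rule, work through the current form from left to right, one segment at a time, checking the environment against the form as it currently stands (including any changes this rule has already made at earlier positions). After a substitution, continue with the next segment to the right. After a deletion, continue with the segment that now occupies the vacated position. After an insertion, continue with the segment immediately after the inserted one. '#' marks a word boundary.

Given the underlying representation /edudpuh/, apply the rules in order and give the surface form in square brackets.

1 Pre-h Lowering: [edudpuh] → [edudpoh]
2 Initial Consonant Epenthesis: [edudpoh] → [tedudpoh]
3 Regressive Voicing Assimilation: [tedudpoh] → [tedutpoh]

[tedutpoh]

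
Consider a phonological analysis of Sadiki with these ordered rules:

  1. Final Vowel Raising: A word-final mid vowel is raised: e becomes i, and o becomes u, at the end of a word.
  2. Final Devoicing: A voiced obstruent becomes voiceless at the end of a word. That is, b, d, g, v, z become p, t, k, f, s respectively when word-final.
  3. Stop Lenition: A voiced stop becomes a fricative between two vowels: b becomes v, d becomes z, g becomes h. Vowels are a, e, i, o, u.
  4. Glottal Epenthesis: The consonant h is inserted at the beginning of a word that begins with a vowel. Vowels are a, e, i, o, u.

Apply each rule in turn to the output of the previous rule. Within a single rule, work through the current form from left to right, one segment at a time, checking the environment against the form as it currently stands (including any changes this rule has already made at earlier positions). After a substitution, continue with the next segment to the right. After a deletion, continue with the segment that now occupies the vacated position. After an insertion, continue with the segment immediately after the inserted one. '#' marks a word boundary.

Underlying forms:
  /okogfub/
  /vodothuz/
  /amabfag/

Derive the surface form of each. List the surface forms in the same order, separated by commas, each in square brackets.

/okogfub/:
  1 Final Vowel Raising: no change — [okogfub]
  2 Final Devoicing: [okogfub] → [okogfup]
  3 Stop Lenition: no change — [okogfup]
  4 Glottal Epenthesis: [okogfup] → [hokogfup]
/vodothuz/:
  1 Final Vowel Raising: no change — [vodothuz]
  2 Final Devoicing: [vodothuz] → [vodothus]
  3 Stop Lenition: [vodothus] → [vozothus]
  4 Glottal Epenthesis: no change — [vozothus]
/amabfag/:
  1 Final Vowel Raising: no change — [amabfag]
  2 Final Devoicing: [amabfag] → [amabfak]
  3 Stop Lenition: no change — [amabfak]
  4 Glottal Epenthesis: [amabfak] → [hamabfak]

[hokogfup], [vozothus], [hamabfak]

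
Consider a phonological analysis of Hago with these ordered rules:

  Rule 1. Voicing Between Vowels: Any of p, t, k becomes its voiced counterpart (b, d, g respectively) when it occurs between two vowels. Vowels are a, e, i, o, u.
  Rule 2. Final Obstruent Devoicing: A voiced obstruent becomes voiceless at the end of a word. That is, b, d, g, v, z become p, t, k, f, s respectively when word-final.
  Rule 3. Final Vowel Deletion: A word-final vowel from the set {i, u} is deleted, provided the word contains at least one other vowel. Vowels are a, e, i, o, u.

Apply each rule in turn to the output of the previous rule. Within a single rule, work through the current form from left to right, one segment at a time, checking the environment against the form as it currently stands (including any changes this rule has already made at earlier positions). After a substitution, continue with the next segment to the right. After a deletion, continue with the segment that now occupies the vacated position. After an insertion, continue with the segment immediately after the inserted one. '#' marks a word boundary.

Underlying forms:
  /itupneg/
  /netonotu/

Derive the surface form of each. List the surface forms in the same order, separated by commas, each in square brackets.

[idupnek], [nedonod]

/itupneg/:
  Rule 1 Voicing Between Vowels: [itupneg] → [idupneg]
  Rule 2 Final Obstruent Devoicing: [idupneg] → [idupnek]
  Rule 3 Final Vowel Deletion: no change — [idupnek]
/netonotu/:
  Rule 1 Voicing Between Vowels: [netonotu] → [nedonodu]
  Rule 2 Final Obstruent Devoicing: no change — [nedonodu]
  Rule 3 Final Vowel Deletion: [nedonodu] → [nedonod]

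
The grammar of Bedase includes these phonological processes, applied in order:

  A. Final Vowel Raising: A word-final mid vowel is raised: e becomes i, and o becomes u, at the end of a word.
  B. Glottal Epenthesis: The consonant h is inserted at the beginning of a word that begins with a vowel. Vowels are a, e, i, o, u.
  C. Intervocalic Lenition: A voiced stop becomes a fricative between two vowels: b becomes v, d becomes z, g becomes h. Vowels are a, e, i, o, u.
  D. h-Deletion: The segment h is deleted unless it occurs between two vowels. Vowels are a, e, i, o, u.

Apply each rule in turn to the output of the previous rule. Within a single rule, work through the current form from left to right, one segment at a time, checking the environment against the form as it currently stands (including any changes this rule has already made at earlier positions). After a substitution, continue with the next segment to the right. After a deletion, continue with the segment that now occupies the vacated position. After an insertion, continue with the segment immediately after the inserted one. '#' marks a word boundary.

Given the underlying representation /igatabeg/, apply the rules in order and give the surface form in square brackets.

[ihataveg]

A Final Vowel Raising: no change — [igatabeg]
B Glottal Epenthesis: [igatabeg] → [higatabeg]
C Intervocalic Lenition: [higatabeg] → [hihataveg]
D h-Deletion: [hihataveg] → [ihataveg]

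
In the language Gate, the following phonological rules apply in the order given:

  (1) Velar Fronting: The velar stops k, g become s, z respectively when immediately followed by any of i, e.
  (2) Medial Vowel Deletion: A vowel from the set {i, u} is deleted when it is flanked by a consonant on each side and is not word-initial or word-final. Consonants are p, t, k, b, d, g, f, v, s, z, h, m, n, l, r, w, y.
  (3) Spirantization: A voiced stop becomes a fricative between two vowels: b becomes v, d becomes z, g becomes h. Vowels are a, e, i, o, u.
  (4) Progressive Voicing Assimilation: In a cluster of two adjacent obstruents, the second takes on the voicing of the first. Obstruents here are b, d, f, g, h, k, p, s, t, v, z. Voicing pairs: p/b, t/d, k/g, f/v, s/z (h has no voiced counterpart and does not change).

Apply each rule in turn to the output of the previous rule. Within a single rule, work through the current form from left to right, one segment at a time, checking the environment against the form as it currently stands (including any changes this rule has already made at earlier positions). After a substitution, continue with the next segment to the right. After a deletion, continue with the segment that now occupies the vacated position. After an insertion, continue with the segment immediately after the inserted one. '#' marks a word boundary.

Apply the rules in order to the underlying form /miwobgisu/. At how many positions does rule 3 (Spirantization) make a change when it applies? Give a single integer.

0

(1) Velar Fronting: [miwobgisu] → [miwobzisu]
(2) Medial Vowel Deletion: [miwobzisu] → [mwobzsu]
(3) Spirantization: no change — [mwobzsu]
(4) Progressive Voicing Assimilation: [mwobzsu] → [mwobzzu]
Rule 3 changed 0 position(s).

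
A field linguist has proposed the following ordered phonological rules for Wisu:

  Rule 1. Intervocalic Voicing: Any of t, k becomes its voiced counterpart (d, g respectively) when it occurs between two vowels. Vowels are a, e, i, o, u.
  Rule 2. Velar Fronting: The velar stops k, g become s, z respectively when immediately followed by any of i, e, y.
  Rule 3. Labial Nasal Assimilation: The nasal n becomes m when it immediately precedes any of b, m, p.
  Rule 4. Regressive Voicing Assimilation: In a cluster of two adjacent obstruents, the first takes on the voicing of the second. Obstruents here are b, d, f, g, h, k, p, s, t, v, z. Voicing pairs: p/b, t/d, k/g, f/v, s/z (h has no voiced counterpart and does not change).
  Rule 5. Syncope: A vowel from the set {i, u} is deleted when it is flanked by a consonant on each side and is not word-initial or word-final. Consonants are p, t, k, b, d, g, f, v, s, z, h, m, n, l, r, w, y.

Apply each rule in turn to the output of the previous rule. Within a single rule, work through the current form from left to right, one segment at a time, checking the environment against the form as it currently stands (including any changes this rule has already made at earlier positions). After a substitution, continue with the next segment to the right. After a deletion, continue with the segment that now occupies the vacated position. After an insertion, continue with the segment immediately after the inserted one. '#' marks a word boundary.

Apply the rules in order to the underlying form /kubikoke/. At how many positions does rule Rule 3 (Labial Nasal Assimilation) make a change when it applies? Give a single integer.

Rule 1 Intervocalic Voicing: [kubikoke] → [kubigoge]
Rule 2 Velar Fronting: [kubigoge] → [kubigoze]
Rule 3 Labial Nasal Assimilation: no change — [kubigoze]
Rule 4 Regressive Voicing Assimilation: no change — [kubigoze]
Rule 5 Syncope: [kubigoze] → [kbgoze]
Rule Rule 3 changed 0 position(s).

0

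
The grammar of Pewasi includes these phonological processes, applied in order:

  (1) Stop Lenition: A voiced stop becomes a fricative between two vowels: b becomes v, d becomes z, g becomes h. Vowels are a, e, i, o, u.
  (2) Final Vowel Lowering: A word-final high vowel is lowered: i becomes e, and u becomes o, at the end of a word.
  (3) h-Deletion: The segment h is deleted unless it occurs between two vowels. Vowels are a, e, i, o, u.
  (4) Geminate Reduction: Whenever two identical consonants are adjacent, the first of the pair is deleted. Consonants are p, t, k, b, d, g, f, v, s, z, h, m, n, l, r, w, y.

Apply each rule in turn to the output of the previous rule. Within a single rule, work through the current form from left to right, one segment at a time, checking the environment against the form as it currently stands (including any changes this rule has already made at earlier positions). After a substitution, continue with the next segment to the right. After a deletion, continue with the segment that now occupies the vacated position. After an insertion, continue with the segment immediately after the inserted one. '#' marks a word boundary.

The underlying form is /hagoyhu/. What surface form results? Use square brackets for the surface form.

(1) Stop Lenition: [hagoyhu] → [hahoyhu]
(2) Final Vowel Lowering: [hahoyhu] → [hahoyho]
(3) h-Deletion: [hahoyho] → [ahoyo]
(4) Geminate Reduction: no change — [ahoyo]

[ahoyo]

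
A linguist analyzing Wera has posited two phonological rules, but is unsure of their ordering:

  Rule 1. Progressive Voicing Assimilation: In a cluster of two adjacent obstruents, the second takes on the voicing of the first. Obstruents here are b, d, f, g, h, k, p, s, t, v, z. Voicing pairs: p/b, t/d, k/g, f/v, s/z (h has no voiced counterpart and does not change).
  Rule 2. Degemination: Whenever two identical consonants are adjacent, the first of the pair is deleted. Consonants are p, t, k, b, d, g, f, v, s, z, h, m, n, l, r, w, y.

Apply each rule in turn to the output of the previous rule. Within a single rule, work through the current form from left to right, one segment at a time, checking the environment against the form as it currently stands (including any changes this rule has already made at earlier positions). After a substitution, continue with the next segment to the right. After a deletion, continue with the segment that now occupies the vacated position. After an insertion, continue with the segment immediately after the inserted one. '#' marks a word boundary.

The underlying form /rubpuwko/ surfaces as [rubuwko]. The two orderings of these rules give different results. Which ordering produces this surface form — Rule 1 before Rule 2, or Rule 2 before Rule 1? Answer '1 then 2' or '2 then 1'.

Order 1 then 2:
  1 Progressive Voicing Assimilation: [rubpuwko] → [rubbuwko]
  2 Degemination: [rubbuwko] → [rubuwko]
  result: [rubuwko]
Order 2 then 1:
  2 Degemination: no change — [rubpuwko]
  1 Progressive Voicing Assimilation: [rubpuwko] → [rubbuwko]
  result: [rubbuwko]

1 then 2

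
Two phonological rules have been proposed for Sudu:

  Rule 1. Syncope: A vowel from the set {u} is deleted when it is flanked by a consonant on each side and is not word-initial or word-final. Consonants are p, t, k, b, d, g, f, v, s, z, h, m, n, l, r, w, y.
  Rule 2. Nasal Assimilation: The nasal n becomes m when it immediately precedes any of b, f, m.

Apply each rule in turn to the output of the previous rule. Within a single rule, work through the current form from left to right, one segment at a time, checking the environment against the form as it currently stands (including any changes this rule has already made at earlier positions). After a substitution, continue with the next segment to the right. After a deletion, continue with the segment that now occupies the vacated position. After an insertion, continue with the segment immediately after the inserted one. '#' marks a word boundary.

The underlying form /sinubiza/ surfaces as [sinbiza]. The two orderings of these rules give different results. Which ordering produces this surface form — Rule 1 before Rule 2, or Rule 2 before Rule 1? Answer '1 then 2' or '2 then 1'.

2 then 1

Order 1 then 2:
  1 Syncope: [sinubiza] → [sinbiza]
  2 Nasal Assimilation: [sinbiza] → [simbiza]
  result: [simbiza]
Order 2 then 1:
  2 Nasal Assimilation: no change — [sinubiza]
  1 Syncope: [sinubiza] → [sinbiza]
  result: [sinbiza]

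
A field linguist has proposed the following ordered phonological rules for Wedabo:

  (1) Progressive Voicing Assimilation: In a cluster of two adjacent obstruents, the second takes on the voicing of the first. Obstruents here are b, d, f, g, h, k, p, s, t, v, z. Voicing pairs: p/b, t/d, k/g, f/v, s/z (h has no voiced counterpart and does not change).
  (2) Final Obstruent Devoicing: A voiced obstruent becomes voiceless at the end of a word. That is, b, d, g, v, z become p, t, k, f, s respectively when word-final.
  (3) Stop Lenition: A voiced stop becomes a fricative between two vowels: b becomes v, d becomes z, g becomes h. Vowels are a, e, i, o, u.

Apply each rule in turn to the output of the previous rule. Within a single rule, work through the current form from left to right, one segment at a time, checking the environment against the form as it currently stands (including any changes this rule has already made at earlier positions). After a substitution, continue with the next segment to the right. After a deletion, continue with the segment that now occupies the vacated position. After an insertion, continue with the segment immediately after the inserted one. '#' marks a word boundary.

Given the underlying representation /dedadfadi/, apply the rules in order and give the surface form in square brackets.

(1) Progressive Voicing Assimilation: [dedadfadi] → [dedadvadi]
(2) Final Obstruent Devoicing: no change — [dedadvadi]
(3) Stop Lenition: [dedadvadi] → [dezadvazi]

[dezadvazi]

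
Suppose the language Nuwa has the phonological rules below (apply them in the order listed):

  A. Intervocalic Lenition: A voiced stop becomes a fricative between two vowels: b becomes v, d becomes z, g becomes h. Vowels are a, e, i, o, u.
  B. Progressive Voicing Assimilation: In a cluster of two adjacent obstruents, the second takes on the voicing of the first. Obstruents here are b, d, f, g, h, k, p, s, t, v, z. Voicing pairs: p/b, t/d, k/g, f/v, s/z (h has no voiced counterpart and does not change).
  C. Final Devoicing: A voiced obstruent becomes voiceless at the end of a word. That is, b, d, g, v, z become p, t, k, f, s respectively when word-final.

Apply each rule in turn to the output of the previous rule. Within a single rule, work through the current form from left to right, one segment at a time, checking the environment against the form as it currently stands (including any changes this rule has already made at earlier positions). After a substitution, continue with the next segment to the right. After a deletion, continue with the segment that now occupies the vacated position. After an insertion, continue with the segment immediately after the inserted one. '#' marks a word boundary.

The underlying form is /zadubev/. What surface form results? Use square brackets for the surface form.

A Intervocalic Lenition: [zadubev] → [zazuvev]
B Progressive Voicing Assimilation: no change — [zazuvev]
C Final Devoicing: [zazuvev] → [zazuvef]

[zazuvef]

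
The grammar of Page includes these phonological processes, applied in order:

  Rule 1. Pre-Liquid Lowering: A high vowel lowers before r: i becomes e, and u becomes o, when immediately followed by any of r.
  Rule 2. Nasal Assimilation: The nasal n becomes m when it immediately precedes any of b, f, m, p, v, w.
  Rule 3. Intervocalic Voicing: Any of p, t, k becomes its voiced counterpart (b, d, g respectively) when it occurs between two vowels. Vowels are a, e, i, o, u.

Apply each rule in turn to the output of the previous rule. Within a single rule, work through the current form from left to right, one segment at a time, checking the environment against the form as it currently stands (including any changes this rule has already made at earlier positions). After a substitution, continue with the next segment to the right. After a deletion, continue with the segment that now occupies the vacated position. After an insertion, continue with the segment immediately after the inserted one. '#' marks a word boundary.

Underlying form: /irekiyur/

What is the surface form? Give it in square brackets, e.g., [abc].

Rule 1 Pre-Liquid Lowering: [irekiyur] → [erekiyor]
Rule 2 Nasal Assimilation: no change — [erekiyor]
Rule 3 Intervocalic Voicing: [erekiyor] → [eregiyor]

[eregiyor]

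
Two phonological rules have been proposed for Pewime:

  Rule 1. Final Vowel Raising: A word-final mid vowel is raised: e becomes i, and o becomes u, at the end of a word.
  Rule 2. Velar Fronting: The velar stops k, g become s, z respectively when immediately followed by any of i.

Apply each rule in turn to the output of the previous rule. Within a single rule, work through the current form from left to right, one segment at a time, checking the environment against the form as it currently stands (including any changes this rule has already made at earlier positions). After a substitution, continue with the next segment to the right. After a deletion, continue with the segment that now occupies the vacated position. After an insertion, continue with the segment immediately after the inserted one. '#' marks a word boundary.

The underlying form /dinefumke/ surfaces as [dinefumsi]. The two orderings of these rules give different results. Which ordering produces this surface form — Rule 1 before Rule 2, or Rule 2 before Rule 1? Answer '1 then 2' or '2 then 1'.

1 then 2

Order 1 then 2:
  1 Final Vowel Raising: [dinefumke] → [dinefumki]
  2 Velar Fronting: [dinefumki] → [dinefumsi]
  result: [dinefumsi]
Order 2 then 1:
  2 Velar Fronting: no change — [dinefumke]
  1 Final Vowel Raising: [dinefumke] → [dinefumki]
  result: [dinefumki]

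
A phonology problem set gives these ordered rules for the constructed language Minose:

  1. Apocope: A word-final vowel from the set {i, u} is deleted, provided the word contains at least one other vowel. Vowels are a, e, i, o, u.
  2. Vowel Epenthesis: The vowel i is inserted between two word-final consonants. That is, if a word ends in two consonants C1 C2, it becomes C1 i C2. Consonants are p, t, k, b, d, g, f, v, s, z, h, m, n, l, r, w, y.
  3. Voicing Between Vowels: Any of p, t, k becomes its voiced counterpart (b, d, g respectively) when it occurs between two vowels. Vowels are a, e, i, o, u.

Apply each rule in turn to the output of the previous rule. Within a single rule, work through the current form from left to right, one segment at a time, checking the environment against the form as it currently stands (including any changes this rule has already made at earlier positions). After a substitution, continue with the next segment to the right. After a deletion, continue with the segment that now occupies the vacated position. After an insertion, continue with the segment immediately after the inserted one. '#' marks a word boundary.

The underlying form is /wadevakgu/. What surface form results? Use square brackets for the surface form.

[wadevagig]

1 Apocope: [wadevakgu] → [wadevakg]
2 Vowel Epenthesis: [wadevakg] → [wadevakig]
3 Voicing Between Vowels: [wadevakig] → [wadevagig]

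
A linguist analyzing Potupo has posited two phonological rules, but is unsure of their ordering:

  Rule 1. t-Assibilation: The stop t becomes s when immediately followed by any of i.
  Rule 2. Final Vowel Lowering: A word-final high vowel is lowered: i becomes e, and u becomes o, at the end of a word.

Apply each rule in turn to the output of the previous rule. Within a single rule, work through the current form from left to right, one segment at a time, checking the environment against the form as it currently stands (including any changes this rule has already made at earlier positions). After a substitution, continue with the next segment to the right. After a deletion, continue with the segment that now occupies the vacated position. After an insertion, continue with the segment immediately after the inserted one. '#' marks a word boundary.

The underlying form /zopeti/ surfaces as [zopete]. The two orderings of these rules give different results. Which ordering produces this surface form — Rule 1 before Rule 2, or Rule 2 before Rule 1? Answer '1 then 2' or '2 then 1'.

2 then 1

Order 1 then 2:
  1 t-Assibilation: [zopeti] → [zopesi]
  2 Final Vowel Lowering: [zopesi] → [zopese]
  result: [zopese]
Order 2 then 1:
  2 Final Vowel Lowering: [zopeti] → [zopete]
  1 t-Assibilation: no change — [zopete]
  result: [zopete]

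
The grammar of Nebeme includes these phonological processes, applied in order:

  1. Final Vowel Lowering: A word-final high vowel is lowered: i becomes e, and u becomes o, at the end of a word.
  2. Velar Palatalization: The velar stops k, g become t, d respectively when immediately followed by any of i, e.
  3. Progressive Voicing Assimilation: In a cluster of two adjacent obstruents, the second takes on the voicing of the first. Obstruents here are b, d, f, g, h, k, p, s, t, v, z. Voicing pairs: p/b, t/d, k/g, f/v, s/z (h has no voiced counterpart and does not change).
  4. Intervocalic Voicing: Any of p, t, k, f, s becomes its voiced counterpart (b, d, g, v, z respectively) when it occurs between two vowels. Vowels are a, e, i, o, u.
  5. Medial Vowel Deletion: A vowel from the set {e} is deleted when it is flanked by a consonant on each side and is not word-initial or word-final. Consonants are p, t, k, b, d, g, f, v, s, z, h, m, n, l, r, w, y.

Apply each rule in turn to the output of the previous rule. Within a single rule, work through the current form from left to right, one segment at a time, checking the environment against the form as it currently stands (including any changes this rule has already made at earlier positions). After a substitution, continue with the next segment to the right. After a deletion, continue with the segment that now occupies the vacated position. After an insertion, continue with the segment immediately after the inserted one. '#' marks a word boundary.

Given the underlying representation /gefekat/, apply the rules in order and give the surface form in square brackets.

[dvgat]

1 Final Vowel Lowering: no change — [gefekat]
2 Velar Palatalization: [gefekat] → [defekat]
3 Progressive Voicing Assimilation: no change — [defekat]
4 Intervocalic Voicing: [defekat] → [devegat]
5 Medial Vowel Deletion: [devegat] → [dvgat]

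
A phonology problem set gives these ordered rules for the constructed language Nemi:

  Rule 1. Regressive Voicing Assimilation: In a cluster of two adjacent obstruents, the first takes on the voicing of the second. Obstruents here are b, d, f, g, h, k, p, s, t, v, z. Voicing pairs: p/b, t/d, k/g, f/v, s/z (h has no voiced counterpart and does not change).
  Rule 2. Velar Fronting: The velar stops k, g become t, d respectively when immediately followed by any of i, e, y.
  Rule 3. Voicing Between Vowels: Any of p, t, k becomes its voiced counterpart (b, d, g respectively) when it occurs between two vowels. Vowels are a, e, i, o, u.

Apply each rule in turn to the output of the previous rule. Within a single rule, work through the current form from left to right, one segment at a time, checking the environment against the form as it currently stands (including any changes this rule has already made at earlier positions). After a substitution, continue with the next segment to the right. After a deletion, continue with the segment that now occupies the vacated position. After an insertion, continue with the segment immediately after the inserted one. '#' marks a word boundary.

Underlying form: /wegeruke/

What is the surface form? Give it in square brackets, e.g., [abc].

[wederude]

Rule 1 Regressive Voicing Assimilation: no change — [wegeruke]
Rule 2 Velar Fronting: [wegeruke] → [wederute]
Rule 3 Voicing Between Vowels: [wederute] → [wederude]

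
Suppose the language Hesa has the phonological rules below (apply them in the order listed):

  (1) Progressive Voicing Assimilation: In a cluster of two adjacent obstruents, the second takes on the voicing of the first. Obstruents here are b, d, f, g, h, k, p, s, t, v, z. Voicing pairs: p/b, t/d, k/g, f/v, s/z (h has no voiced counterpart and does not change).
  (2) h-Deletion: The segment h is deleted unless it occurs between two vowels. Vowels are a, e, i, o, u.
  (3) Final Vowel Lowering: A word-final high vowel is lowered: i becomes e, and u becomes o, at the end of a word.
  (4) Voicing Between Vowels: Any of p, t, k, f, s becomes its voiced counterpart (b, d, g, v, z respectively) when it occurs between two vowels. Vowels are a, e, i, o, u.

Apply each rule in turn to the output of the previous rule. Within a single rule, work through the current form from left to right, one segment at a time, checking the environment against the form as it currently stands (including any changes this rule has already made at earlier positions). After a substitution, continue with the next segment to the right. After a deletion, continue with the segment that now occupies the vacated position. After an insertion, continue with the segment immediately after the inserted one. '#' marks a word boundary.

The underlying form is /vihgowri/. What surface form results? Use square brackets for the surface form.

(1) Progressive Voicing Assimilation: [vihgowri] → [vihkowri]
(2) h-Deletion: [vihkowri] → [vikowri]
(3) Final Vowel Lowering: [vikowri] → [vikowre]
(4) Voicing Between Vowels: [vikowre] → [vigowre]

[vigowre]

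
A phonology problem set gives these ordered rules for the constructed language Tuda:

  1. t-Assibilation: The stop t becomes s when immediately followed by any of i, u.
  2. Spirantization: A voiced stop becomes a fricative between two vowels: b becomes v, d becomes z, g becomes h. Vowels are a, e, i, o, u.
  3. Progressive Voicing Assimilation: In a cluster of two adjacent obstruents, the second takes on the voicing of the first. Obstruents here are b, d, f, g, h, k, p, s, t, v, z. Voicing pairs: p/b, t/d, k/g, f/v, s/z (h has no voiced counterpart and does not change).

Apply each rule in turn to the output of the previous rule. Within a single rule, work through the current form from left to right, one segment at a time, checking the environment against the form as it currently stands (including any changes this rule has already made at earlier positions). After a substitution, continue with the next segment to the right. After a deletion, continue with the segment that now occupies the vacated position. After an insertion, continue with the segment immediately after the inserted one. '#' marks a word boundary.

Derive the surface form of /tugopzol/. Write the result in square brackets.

1 t-Assibilation: [tugopzol] → [sugopzol]
2 Spirantization: [sugopzol] → [suhopzol]
3 Progressive Voicing Assimilation: [suhopzol] → [suhopsol]

[suhopsol]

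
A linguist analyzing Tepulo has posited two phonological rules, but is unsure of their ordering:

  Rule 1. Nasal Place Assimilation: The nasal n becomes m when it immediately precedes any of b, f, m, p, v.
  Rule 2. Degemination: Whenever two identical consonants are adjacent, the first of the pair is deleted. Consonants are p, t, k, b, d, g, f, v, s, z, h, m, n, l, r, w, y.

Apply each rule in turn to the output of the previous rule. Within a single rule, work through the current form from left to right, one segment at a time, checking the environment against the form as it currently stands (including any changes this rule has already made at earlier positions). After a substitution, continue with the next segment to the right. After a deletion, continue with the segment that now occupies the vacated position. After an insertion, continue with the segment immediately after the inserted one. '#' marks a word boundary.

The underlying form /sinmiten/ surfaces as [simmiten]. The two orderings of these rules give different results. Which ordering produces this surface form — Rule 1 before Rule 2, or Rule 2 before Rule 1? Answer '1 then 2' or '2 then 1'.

2 then 1

Order 1 then 2:
  1 Nasal Place Assimilation: [sinmiten] → [simmiten]
  2 Degemination: [simmiten] → [simiten]
  result: [simiten]
Order 2 then 1:
  2 Degemination: no change — [sinmiten]
  1 Nasal Place Assimilation: [sinmiten] → [simmiten]
  result: [simmiten]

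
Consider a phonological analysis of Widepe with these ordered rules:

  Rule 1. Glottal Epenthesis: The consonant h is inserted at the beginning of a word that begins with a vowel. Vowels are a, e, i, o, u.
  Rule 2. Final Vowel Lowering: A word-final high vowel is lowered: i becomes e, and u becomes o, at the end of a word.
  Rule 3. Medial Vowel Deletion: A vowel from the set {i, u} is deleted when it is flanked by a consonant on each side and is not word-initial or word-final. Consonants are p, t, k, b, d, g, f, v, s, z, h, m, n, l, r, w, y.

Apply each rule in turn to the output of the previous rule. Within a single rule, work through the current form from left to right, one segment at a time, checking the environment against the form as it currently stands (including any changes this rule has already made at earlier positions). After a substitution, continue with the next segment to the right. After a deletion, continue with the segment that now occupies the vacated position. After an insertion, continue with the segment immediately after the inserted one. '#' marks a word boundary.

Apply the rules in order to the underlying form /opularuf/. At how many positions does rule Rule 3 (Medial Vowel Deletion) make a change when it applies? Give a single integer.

2

Rule 1 Glottal Epenthesis: [opularuf] → [hopularuf]
Rule 2 Final Vowel Lowering: no change — [hopularuf]
Rule 3 Medial Vowel Deletion: [hopularuf] → [hoplarf]
Rule Rule 3 changed 2 position(s).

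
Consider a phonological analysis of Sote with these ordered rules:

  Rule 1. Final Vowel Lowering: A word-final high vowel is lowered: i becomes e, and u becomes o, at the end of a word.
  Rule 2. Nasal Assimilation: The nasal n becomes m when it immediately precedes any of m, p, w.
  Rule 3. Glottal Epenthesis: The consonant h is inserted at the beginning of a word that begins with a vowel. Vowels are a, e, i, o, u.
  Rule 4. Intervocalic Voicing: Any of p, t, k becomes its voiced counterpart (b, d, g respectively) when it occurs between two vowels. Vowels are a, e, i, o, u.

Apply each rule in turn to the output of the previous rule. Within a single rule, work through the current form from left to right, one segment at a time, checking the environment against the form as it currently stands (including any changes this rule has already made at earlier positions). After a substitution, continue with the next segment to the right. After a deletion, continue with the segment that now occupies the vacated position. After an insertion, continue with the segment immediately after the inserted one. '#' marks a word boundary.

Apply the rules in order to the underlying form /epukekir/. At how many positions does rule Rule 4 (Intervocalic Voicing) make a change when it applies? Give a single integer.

Rule 1 Final Vowel Lowering: no change — [epukekir]
Rule 2 Nasal Assimilation: no change — [epukekir]
Rule 3 Glottal Epenthesis: [epukekir] → [hepukekir]
Rule 4 Intervocalic Voicing: [hepukekir] → [hebugegir]
Rule Rule 4 changed 3 position(s).

3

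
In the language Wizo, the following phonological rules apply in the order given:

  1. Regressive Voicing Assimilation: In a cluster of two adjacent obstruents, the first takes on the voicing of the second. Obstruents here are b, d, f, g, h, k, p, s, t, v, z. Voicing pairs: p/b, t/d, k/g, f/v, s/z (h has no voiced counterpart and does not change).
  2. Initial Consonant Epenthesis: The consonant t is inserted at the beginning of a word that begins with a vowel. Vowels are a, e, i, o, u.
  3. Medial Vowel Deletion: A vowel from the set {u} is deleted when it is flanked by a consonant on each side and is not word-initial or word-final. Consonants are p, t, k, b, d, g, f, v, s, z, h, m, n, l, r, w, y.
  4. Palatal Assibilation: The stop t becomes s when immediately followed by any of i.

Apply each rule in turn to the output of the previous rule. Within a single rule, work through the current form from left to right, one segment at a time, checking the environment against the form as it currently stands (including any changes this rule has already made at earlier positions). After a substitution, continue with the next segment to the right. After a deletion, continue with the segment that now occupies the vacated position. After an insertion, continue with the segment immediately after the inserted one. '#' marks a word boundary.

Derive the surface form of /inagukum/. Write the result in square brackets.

1 Regressive Voicing Assimilation: no change — [inagukum]
2 Initial Consonant Epenthesis: [inagukum] → [tinagukum]
3 Medial Vowel Deletion: [tinagukum] → [tinagkm]
4 Palatal Assibilation: [tinagkm] → [sinagkm]

[sinagkm]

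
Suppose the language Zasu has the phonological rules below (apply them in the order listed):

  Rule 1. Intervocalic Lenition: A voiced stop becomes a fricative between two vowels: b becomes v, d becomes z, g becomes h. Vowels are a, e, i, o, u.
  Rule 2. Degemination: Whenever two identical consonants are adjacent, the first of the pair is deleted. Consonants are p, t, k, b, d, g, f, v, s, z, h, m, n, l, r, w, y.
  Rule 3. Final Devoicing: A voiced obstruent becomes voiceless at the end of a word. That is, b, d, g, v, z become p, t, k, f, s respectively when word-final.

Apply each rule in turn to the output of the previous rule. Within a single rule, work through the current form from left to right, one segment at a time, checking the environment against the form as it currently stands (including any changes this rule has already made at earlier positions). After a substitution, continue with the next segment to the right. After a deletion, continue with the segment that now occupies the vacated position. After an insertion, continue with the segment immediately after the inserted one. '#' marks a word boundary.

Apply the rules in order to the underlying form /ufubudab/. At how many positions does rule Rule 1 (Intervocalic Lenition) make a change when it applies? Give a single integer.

Rule 1 Intervocalic Lenition: [ufubudab] → [ufuvuzab]
Rule 2 Degemination: no change — [ufuvuzab]
Rule 3 Final Devoicing: [ufuvuzab] → [ufuvuzap]
Rule Rule 1 changed 2 position(s).

2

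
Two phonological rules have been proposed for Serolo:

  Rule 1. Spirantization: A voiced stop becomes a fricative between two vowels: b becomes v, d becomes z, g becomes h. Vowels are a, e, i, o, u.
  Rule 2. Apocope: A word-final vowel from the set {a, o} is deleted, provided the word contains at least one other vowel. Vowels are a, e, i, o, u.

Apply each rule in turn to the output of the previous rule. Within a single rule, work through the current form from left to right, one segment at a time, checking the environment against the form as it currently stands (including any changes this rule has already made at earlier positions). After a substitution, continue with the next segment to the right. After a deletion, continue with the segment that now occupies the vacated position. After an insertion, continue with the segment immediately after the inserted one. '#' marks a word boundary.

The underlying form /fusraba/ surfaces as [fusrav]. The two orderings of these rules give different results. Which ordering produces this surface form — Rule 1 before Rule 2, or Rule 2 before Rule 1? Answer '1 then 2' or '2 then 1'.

1 then 2

Order 1 then 2:
  1 Spirantization: [fusraba] → [fusrava]
  2 Apocope: [fusrava] → [fusrav]
  result: [fusrav]
Order 2 then 1:
  2 Apocope: [fusraba] → [fusrab]
  1 Spirantization: no change — [fusrab]
  result: [fusrab]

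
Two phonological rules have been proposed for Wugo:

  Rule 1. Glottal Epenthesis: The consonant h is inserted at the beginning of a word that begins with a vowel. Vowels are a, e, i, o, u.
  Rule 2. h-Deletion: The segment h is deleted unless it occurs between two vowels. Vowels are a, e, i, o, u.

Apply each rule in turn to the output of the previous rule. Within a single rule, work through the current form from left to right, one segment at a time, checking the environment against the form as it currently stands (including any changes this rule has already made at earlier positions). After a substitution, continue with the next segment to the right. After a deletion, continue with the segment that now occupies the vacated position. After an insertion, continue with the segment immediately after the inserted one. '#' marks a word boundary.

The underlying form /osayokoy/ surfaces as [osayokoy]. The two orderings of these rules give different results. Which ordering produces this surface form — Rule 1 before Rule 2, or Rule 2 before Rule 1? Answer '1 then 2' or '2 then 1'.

1 then 2

Order 1 then 2:
  1 Glottal Epenthesis: [osayokoy] → [hosayokoy]
  2 h-Deletion: [hosayokoy] → [osayokoy]
  result: [osayokoy]
Order 2 then 1:
  2 h-Deletion: no change — [osayokoy]
  1 Glottal Epenthesis: [osayokoy] → [hosayokoy]
  result: [hosayokoy]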